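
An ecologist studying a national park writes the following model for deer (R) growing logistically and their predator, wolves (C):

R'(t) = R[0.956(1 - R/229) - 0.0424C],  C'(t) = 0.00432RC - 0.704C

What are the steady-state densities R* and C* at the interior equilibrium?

From dC/dt = 0 with C > 0: 0.00432R* = 0.704, so R* = 163.
Substitute into dR/dt = 0: 0.956(1 - 163/229) = 0.0424C*.
The bracket is 0.288, giving C* = 0.276/0.0424 = 6.5.

R* ≈ 163, C* ≈ 6.5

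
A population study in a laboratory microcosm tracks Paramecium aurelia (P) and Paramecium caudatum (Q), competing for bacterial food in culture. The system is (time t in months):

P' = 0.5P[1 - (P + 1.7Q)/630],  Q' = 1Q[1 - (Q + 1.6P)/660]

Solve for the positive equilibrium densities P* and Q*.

Setting both brackets to zero gives the nullclines P + 1.7Q = 630 and 1.6P + Q = 660.
Substituting Q = 660 - 1.6P into the first: P(1 - 1.7·1.6) = 630 - 1.7·660.
So P* = -492/-1.72 = 286, and then Q* = 660 - 1.6·286 = 202.

P* ≈ 286, Q* ≈ 202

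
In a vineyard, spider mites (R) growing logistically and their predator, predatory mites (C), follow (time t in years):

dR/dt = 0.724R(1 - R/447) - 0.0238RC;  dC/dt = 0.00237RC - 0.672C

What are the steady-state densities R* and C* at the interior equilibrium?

R* ≈ 284, C* ≈ 11.1

From dC/dt = 0 with C > 0: 0.00237R* = 0.672, so R* = 284.
Substitute into dR/dt = 0: 0.724(1 - 284/447) = 0.0238C*.
The bracket is 0.366, giving C* = 0.265/0.0238 = 11.1.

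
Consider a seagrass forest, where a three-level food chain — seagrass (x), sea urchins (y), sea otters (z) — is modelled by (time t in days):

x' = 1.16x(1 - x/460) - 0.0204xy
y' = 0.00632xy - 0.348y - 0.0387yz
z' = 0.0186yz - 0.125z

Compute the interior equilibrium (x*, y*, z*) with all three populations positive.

From dz/dt = 0: 0.0186y* = 0.125, so y* = 6.72.
From dx/dt = 0: 1.16(1 - x*/460) = 0.0204·6.72, giving x* = 460·(1 - 0.118) = 406.
From dy/dt = 0: 0.00632·406 - 0.348 = 0.0387z*, so z* = 2.22/0.0387 = 57.3.

x* ≈ 406, y* ≈ 6.72, z* ≈ 57.3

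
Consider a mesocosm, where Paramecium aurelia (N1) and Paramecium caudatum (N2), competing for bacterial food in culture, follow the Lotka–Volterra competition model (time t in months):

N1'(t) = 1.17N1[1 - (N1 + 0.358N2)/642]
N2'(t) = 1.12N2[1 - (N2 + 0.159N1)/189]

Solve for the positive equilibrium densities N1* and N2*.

N1* ≈ 609, N2* ≈ 92.2

Setting both brackets to zero gives the nullclines N1 + 0.358N2 = 642 and 0.159N1 + N2 = 189.
Substituting N2 = 189 - 0.159N1 into the first: N1(1 - 0.358·0.159) = 642 - 0.358·189.
So N1* = 574/0.943 = 609, and then N2* = 189 - 0.159·609 = 92.2.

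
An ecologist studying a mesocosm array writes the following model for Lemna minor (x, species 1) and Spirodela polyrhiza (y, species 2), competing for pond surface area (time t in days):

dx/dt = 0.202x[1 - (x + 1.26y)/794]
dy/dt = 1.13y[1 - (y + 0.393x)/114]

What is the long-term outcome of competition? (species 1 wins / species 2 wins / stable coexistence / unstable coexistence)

Compare the nullcline intercepts: K1/α12 = 794/1.26 = 630 > K2 = 114; K2/α21 = 114/0.393 = 290 < K1 = 794.
Since the inequalities point opposite ways, species 1 can invade but species 2 cannot.

species 1 excludes species 2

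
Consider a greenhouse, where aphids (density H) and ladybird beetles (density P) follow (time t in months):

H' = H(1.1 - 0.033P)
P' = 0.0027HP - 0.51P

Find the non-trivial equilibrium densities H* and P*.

Set dP/dt = 0 with P > 0: 0.0027H - 0.51 = 0, so H* = 0.51/0.0027 = 189.
Set dH/dt = 0 with H > 0: 1.1 - 0.033P = 0, so P* = 1.1/0.033 = 33.3.

H* ≈ 189, P* ≈ 33.3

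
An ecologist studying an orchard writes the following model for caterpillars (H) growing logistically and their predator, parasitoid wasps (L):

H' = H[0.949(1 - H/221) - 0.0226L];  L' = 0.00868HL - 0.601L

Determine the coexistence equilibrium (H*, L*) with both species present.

H* ≈ 69.2, L* ≈ 28.8

From dL/dt = 0 with L > 0: 0.00868H* = 0.601, so H* = 69.2.
Substitute into dH/dt = 0: 0.949(1 - 69.2/221) = 0.0226L*.
The bracket is 0.687, giving L* = 0.652/0.0226 = 28.8.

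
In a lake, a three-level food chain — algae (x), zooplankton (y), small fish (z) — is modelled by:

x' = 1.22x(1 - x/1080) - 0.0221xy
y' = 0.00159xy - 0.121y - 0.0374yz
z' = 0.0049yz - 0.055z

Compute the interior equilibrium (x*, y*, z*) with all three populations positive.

From dz/dt = 0: 0.0049y* = 0.055, so y* = 11.2.
From dx/dt = 0: 1.22(1 - x*/1080) = 0.0221·11.2, giving x* = 1080·(1 - 0.203) = 860.
From dy/dt = 0: 0.00159·860 - 0.121 = 0.0374z*, so z* = 1.25/0.0374 = 33.3.

x* ≈ 860, y* ≈ 11.2, z* ≈ 33.3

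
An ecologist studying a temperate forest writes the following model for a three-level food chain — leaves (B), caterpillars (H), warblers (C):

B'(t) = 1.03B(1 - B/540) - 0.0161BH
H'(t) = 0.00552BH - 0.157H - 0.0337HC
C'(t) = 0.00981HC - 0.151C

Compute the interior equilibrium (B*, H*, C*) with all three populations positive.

B* ≈ 410, H* ≈ 15.4, C* ≈ 62.5

From dC/dt = 0: 0.00981H* = 0.151, so H* = 15.4.
From dB/dt = 0: 1.03(1 - B*/540) = 0.0161·15.4, giving B* = 540·(1 - 0.241) = 410.
From dH/dt = 0: 0.00552·410 - 0.157 = 0.0337C*, so C* = 2.11/0.0337 = 62.5.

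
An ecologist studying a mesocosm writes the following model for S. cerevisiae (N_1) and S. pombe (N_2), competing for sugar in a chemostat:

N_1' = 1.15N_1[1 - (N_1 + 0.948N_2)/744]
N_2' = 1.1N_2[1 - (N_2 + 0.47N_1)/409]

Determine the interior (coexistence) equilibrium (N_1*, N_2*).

Setting both brackets to zero gives the nullclines N_1 + 0.948N_2 = 744 and 0.47N_1 + N_2 = 409.
Substituting N_2 = 409 - 0.47N_1 into the first: N_1(1 - 0.948·0.47) = 744 - 0.948·409.
So N_1* = 356/0.554 = 643, and then N_2* = 409 - 0.47·643 = 107.

N_1* ≈ 643, N_2* ≈ 107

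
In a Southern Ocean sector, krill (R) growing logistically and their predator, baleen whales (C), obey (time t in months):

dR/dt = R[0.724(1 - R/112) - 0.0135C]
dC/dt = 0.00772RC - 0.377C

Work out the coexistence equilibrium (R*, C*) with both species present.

From dC/dt = 0 with C > 0: 0.00772R* = 0.377, so R* = 48.8.
Substitute into dR/dt = 0: 0.724(1 - 48.8/112) = 0.0135C*.
The bracket is 0.564, giving C* = 0.408/0.0135 = 30.2.

R* ≈ 48.8, C* ≈ 30.2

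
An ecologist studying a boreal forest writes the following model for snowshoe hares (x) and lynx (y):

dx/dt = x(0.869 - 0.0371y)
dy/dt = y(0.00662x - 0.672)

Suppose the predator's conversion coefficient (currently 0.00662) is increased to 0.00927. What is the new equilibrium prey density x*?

At the interior fixed point, setting dy/dt = 0 with y > 0 fixes x* = (predator death rate)/(xy coefficient) — independent of the other coefficients.
With the change, x* = 0.672/0.00927 = 72.5; it falls from 102.

x* ≈ 72.5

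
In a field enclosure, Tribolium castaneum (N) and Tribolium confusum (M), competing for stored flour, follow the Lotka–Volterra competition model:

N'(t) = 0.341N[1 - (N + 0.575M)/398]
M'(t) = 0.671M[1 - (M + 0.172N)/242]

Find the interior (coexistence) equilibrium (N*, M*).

N* ≈ 287, M* ≈ 193

Setting both brackets to zero gives the nullclines N + 0.575M = 398 and 0.172N + M = 242.
Substituting M = 242 - 0.172N into the first: N(1 - 0.575·0.172) = 398 - 0.575·242.
So N* = 259/0.901 = 287, and then M* = 242 - 0.172·287 = 193.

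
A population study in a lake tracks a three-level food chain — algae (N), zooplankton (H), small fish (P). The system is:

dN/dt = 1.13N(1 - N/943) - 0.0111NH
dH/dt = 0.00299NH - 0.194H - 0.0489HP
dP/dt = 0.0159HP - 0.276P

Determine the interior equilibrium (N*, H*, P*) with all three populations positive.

N* ≈ 782, H* ≈ 17.4, P* ≈ 43.9

From dP/dt = 0: 0.0159H* = 0.276, so H* = 17.4.
From dN/dt = 0: 1.13(1 - N*/943) = 0.0111·17.4, giving N* = 943·(1 - 0.171) = 782.
From dH/dt = 0: 0.00299·782 - 0.194 = 0.0489P*, so P* = 2.14/0.0489 = 43.9.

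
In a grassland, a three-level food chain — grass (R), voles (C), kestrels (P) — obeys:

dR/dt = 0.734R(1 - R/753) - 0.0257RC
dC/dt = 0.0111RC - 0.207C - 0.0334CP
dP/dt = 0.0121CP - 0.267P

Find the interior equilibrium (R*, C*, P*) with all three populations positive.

From dP/dt = 0: 0.0121C* = 0.267, so C* = 22.1.
From dR/dt = 0: 0.734(1 - R*/753) = 0.0257·22.1, giving R* = 753·(1 - 0.773) = 171.
From dC/dt = 0: 0.0111·171 - 0.207 = 0.0334P*, so P* = 1.69/0.0334 = 50.7.

R* ≈ 171, C* ≈ 22.1, P* ≈ 50.7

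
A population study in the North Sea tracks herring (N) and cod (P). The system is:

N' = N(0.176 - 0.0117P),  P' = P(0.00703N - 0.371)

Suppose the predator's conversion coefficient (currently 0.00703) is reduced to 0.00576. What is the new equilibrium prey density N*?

At the interior fixed point, setting dP/dt = 0 with P > 0 fixes N* = (predator death rate)/(NP coefficient) — independent of the other coefficients.
With the change, N* = 0.371/0.00576 = 64.4; it rises from 52.8.

N* ≈ 64.4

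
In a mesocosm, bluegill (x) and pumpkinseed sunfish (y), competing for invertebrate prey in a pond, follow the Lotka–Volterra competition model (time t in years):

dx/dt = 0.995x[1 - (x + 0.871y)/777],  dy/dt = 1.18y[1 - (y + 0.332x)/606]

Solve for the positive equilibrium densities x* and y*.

Setting both brackets to zero gives the nullclines x + 0.871y = 777 and 0.332x + y = 606.
Substituting y = 606 - 0.332x into the first: x(1 - 0.871·0.332) = 777 - 0.871·606.
So x* = 249/0.711 = 351, and then y* = 606 - 0.332·351 = 490.

x* ≈ 351, y* ≈ 490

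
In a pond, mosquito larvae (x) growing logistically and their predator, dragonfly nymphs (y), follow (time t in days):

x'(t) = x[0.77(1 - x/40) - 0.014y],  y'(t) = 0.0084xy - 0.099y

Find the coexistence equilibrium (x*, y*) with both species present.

x* ≈ 11.8, y* ≈ 38.8

From dy/dt = 0 with y > 0: 0.0084x* = 0.099, so x* = 11.8.
Substitute into dx/dt = 0: 0.77(1 - 11.8/40) = 0.014y*.
The bracket is 0.705, giving y* = 0.543/0.014 = 38.8.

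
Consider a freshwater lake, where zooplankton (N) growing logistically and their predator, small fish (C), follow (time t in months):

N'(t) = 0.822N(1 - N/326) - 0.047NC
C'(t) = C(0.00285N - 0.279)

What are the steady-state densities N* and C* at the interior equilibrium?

N* ≈ 97.9, C* ≈ 12.2

From dC/dt = 0 with C > 0: 0.00285N* = 0.279, so N* = 97.9.
Substitute into dN/dt = 0: 0.822(1 - 97.9/326) = 0.047C*.
The bracket is 0.7, giving C* = 0.575/0.047 = 12.2.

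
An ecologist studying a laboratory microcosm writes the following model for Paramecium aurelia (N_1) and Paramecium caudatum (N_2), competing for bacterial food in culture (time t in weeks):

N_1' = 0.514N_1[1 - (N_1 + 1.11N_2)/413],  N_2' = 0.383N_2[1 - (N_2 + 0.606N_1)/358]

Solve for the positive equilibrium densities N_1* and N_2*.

Setting both brackets to zero gives the nullclines N_1 + 1.11N_2 = 413 and 0.606N_1 + N_2 = 358.
Substituting N_2 = 358 - 0.606N_1 into the first: N_1(1 - 1.11·0.606) = 413 - 1.11·358.
So N_1* = 15.6/0.327 = 47.7, and then N_2* = 358 - 0.606·47.7 = 329.

N_1* ≈ 47.7, N_2* ≈ 329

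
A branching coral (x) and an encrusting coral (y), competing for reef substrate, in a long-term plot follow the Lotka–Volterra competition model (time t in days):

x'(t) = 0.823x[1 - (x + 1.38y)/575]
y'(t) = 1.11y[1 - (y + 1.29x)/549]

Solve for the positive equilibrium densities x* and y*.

x* ≈ 234, y* ≈ 247

Setting both brackets to zero gives the nullclines x + 1.38y = 575 and 1.29x + y = 549.
Substituting y = 549 - 1.29x into the first: x(1 - 1.38·1.29) = 575 - 1.38·549.
So x* = -183/-0.78 = 234, and then y* = 549 - 1.29·234 = 247.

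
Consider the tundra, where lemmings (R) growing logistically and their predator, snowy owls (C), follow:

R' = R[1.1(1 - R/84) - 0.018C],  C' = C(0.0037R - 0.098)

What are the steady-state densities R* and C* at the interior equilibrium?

R* ≈ 26.5, C* ≈ 41.8

From dC/dt = 0 with C > 0: 0.0037R* = 0.098, so R* = 26.5.
Substitute into dR/dt = 0: 1.1(1 - 26.5/84) = 0.018C*.
The bracket is 0.685, giving C* = 0.753/0.018 = 41.8.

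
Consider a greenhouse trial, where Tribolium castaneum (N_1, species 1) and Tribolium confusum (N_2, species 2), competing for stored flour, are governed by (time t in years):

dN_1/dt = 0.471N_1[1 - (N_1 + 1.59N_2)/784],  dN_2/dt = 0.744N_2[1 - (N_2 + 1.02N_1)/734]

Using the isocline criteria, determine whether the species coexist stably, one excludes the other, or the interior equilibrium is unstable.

unstable coexistence (outcome depends on initial conditions)

Compare the nullcline intercepts: K1/α12 = 784/1.59 = 493 < K2 = 734; K2/α21 = 734/1.02 = 720 < K1 = 784.
Since both are reversed, neither can invade when rare; the interior point is a saddle.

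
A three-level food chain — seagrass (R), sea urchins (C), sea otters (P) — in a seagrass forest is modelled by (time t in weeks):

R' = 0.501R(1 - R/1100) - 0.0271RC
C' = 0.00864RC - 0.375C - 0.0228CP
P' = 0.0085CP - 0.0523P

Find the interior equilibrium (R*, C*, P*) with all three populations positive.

R* ≈ 734, C* ≈ 6.15, P* ≈ 262

From dP/dt = 0: 0.0085C* = 0.0523, so C* = 6.15.
From dR/dt = 0: 0.501(1 - R*/1100) = 0.0271·6.15, giving R* = 1100·(1 - 0.333) = 734.
From dC/dt = 0: 0.00864·734 - 0.375 = 0.0228P*, so P* = 5.97/0.0228 = 262.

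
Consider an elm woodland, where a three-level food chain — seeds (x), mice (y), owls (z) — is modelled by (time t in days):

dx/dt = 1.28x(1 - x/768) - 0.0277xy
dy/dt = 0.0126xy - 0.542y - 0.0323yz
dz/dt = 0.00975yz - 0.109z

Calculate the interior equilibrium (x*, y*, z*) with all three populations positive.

x* ≈ 582, y* ≈ 11.2, z* ≈ 210

From dz/dt = 0: 0.00975y* = 0.109, so y* = 11.2.
From dx/dt = 0: 1.28(1 - x*/768) = 0.0277·11.2, giving x* = 768·(1 - 0.242) = 582.
From dy/dt = 0: 0.0126·582 - 0.542 = 0.0323z*, so z* = 6.79/0.0323 = 210.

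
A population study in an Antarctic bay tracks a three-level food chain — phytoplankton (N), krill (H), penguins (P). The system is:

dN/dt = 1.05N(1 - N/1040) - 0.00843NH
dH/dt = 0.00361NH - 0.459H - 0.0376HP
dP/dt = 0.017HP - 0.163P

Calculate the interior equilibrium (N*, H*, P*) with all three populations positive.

From dP/dt = 0: 0.017H* = 0.163, so H* = 9.59.
From dN/dt = 0: 1.05(1 - N*/1040) = 0.00843·9.59, giving N* = 1040·(1 - 0.077) = 960.
From dH/dt = 0: 0.00361·960 - 0.459 = 0.0376P*, so P* = 3.01/0.0376 = 80.

N* ≈ 960, H* ≈ 9.59, P* ≈ 80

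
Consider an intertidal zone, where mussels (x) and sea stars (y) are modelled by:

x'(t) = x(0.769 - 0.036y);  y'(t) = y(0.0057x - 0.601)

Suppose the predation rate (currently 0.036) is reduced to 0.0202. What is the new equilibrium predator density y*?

At the interior fixed point, setting dx/dt = 0 with x > 0 fixes y* = (prey growth rate)/(xy coefficient) — independent of the other coefficients.
With the change, y* = 0.769/0.0202 = 38.1; it rises from 21.4.

y* ≈ 38.1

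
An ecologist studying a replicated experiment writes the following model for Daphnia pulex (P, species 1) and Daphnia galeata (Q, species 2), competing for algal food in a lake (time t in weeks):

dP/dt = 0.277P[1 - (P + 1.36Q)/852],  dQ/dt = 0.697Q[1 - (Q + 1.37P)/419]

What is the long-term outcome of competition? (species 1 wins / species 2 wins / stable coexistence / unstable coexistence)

Compare the nullcline intercepts: K1/α12 = 852/1.36 = 626 > K2 = 419; K2/α21 = 419/1.37 = 306 < K1 = 852.
Since the inequalities point opposite ways, species 1 can invade but species 2 cannot.

species 1 excludes species 2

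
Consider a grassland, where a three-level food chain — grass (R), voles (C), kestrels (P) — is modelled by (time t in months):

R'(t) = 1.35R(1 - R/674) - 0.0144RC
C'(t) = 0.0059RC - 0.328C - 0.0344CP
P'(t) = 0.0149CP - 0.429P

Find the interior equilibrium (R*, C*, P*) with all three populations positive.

R* ≈ 467, C* ≈ 28.8, P* ≈ 70.6

From dP/dt = 0: 0.0149C* = 0.429, so C* = 28.8.
From dR/dt = 0: 1.35(1 - R*/674) = 0.0144·28.8, giving R* = 674·(1 - 0.307) = 467.
From dC/dt = 0: 0.0059·467 - 0.328 = 0.0344P*, so P* = 2.43/0.0344 = 70.6.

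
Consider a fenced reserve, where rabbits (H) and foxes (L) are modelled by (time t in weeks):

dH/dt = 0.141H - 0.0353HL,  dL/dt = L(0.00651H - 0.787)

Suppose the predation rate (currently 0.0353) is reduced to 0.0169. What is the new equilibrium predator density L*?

L* ≈ 8.34

At the interior fixed point, setting dH/dt = 0 with H > 0 fixes L* = (prey growth rate)/(HL coefficient) — independent of the other coefficients.
With the change, L* = 0.141/0.0169 = 8.34; it rises from 3.99.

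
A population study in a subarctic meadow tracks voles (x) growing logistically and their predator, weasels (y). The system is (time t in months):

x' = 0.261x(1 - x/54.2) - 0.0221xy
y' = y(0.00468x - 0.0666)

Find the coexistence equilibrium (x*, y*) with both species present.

x* ≈ 14.2, y* ≈ 8.71

From dy/dt = 0 with y > 0: 0.00468x* = 0.0666, so x* = 14.2.
Substitute into dx/dt = 0: 0.261(1 - 14.2/54.2) = 0.0221y*.
The bracket is 0.737, giving y* = 0.192/0.0221 = 8.71.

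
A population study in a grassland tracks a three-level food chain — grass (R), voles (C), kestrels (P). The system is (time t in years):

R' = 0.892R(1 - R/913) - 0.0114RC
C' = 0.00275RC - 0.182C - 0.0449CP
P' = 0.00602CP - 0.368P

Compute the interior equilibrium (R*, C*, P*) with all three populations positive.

From dP/dt = 0: 0.00602C* = 0.368, so C* = 61.1.
From dR/dt = 0: 0.892(1 - R*/913) = 0.0114·61.1, giving R* = 913·(1 - 0.781) = 200.
From dC/dt = 0: 0.00275·200 - 0.182 = 0.0449P*, so P* = 0.367/0.0449 = 8.18.

R* ≈ 200, C* ≈ 61.1, P* ≈ 8.18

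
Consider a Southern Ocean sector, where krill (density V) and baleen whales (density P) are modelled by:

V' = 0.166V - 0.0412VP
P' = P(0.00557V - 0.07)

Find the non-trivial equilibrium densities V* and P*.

Set dP/dt = 0 with P > 0: 0.00557V - 0.07 = 0, so V* = 0.07/0.00557 = 12.6.
Set dV/dt = 0 with V > 0: 0.166 - 0.0412P = 0, so P* = 0.166/0.0412 = 4.03.

V* ≈ 12.6, P* ≈ 4.03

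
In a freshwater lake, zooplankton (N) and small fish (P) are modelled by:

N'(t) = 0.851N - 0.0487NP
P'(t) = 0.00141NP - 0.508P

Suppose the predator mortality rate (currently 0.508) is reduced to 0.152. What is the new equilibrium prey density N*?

N* ≈ 108

At the interior fixed point, setting dP/dt = 0 with P > 0 fixes N* = (predator death rate)/(NP coefficient) — independent of the other coefficients.
With the change, N* = 0.152/0.00141 = 108; it falls from 360.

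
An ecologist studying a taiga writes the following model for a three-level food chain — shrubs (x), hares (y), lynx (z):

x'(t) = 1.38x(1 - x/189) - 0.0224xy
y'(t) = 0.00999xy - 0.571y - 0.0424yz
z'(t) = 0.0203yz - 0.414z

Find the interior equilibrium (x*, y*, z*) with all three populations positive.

From dz/dt = 0: 0.0203y* = 0.414, so y* = 20.4.
From dx/dt = 0: 1.38(1 - x*/189) = 0.0224·20.4, giving x* = 189·(1 - 0.331) = 126.
From dy/dt = 0: 0.00999·126 - 0.571 = 0.0424z*, so z* = 0.692/0.0424 = 16.3.

x* ≈ 126, y* ≈ 20.4, z* ≈ 16.3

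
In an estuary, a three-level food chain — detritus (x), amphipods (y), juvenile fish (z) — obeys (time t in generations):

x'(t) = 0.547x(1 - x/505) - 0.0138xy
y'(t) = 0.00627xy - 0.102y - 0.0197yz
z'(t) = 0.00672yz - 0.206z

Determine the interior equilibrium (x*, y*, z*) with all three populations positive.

x* ≈ 114, y* ≈ 30.7, z* ≈ 31.2

From dz/dt = 0: 0.00672y* = 0.206, so y* = 30.7.
From dx/dt = 0: 0.547(1 - x*/505) = 0.0138·30.7, giving x* = 505·(1 - 0.773) = 114.
From dy/dt = 0: 0.00627·114 - 0.102 = 0.0197z*, so z* = 0.616/0.0197 = 31.2.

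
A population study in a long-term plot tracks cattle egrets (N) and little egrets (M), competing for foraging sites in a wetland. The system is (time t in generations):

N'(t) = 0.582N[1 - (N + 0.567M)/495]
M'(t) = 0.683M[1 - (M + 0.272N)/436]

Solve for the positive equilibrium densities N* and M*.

Setting both brackets to zero gives the nullclines N + 0.567M = 495 and 0.272N + M = 436.
Substituting M = 436 - 0.272N into the first: N(1 - 0.567·0.272) = 495 - 0.567·436.
So N* = 248/0.846 = 293, and then M* = 436 - 0.272·293 = 356.

N* ≈ 293, M* ≈ 356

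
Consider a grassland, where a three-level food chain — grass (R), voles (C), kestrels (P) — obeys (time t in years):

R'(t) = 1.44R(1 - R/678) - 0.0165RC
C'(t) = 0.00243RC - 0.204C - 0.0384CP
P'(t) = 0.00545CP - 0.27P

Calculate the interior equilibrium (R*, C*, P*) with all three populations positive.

R* ≈ 293, C* ≈ 49.5, P* ≈ 13.2

From dP/dt = 0: 0.00545C* = 0.27, so C* = 49.5.
From dR/dt = 0: 1.44(1 - R*/678) = 0.0165·49.5, giving R* = 678·(1 - 0.568) = 293.
From dC/dt = 0: 0.00243·293 - 0.204 = 0.0384P*, so P* = 0.508/0.0384 = 13.2.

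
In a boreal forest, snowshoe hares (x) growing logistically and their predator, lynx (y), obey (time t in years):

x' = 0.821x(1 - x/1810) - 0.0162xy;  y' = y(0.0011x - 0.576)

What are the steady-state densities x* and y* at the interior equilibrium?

x* ≈ 524, y* ≈ 36

From dy/dt = 0 with y > 0: 0.0011x* = 0.576, so x* = 524.
Substitute into dx/dt = 0: 0.821(1 - 524/1810) = 0.0162y*.
The bracket is 0.711, giving y* = 0.583/0.0162 = 36.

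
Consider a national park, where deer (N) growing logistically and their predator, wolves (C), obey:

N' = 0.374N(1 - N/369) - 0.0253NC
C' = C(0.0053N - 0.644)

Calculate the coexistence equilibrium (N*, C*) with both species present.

N* ≈ 122, C* ≈ 9.91

From dC/dt = 0 with C > 0: 0.0053N* = 0.644, so N* = 122.
Substitute into dN/dt = 0: 0.374(1 - 122/369) = 0.0253C*.
The bracket is 0.671, giving C* = 0.251/0.0253 = 9.91.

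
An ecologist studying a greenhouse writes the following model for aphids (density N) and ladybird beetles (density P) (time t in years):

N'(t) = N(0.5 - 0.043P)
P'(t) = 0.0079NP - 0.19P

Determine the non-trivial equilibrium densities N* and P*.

N* ≈ 24.1, P* ≈ 11.6

Set dP/dt = 0 with P > 0: 0.0079N - 0.19 = 0, so N* = 0.19/0.0079 = 24.1.
Set dN/dt = 0 with N > 0: 0.5 - 0.043P = 0, so P* = 0.5/0.043 = 11.6.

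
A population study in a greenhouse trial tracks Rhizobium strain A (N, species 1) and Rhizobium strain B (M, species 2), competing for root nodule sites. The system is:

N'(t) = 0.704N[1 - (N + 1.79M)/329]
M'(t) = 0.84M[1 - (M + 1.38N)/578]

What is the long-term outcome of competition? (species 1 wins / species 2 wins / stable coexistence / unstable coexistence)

Compare the nullcline intercepts: K1/α12 = 329/1.79 = 184 < K2 = 578; K2/α21 = 578/1.38 = 419 > K1 = 329.
Since the inequalities point opposite ways, species 2 can invade but species 1 cannot.

species 2 excludes species 1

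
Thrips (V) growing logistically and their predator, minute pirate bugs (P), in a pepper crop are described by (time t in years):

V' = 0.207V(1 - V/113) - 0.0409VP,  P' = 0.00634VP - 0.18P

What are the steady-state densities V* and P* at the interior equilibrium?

V* ≈ 28.4, P* ≈ 3.79

From dP/dt = 0 with P > 0: 0.00634V* = 0.18, so V* = 28.4.
Substitute into dV/dt = 0: 0.207(1 - 28.4/113) = 0.0409P*.
The bracket is 0.749, giving P* = 0.155/0.0409 = 3.79.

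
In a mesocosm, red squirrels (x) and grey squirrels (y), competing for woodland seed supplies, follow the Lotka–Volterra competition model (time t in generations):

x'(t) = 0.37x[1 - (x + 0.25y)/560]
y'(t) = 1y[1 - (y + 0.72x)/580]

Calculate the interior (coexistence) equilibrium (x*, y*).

x* ≈ 506, y* ≈ 216

Setting both brackets to zero gives the nullclines x + 0.25y = 560 and 0.72x + y = 580.
Substituting y = 580 - 0.72x into the first: x(1 - 0.25·0.72) = 560 - 0.25·580.
So x* = 415/0.82 = 506, and then y* = 580 - 0.72·506 = 216.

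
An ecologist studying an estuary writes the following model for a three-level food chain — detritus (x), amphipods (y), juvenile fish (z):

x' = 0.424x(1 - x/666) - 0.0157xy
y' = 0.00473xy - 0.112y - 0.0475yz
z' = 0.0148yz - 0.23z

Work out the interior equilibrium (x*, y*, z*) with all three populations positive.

From dz/dt = 0: 0.0148y* = 0.23, so y* = 15.5.
From dx/dt = 0: 0.424(1 - x*/666) = 0.0157·15.5, giving x* = 666·(1 - 0.575) = 283.
From dy/dt = 0: 0.00473·283 - 0.112 = 0.0475z*, so z* = 1.23/0.0475 = 25.8.

x* ≈ 283, y* ≈ 15.5, z* ≈ 25.8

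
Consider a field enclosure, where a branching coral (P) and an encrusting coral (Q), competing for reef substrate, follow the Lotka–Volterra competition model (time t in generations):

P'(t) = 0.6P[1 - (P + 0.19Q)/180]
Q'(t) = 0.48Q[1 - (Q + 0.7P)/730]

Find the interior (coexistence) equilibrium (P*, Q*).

Setting both brackets to zero gives the nullclines P + 0.19Q = 180 and 0.7P + Q = 730.
Substituting Q = 730 - 0.7P into the first: P(1 - 0.19·0.7) = 180 - 0.19·730.
So P* = 41.3/0.867 = 47.6, and then Q* = 730 - 0.7·47.6 = 697.

P* ≈ 47.6, Q* ≈ 697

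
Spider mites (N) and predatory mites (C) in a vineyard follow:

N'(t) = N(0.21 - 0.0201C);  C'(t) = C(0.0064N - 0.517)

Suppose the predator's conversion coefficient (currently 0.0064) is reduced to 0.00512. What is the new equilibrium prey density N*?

N* ≈ 101

At the interior fixed point, setting dC/dt = 0 with C > 0 fixes N* = (predator death rate)/(NC coefficient) — independent of the other coefficients.
With the change, N* = 0.517/0.00512 = 101; it rises from 80.8.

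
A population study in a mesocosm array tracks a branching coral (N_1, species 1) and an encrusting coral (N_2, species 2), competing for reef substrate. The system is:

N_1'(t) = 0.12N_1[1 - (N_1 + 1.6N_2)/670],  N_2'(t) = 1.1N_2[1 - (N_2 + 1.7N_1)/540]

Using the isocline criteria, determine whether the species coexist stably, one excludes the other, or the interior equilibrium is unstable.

unstable coexistence (outcome depends on initial conditions)

Compare the nullcline intercepts: K1/α12 = 670/1.6 = 419 < K2 = 540; K2/α21 = 540/1.7 = 318 < K1 = 670.
Since both are reversed, neither can invade when rare; the interior point is a saddle.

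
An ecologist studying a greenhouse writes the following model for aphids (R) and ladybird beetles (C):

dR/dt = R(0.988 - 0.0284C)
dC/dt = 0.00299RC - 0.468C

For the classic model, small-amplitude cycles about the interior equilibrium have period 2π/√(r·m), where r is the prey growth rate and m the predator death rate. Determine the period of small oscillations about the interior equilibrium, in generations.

T ≈ 9.24 generations

Here r = 0.988 and m = 0.468, so r·m = 0.462.
ω = √0.462 = 0.68 per generation, hence T = 2π/ω ≈ 9.24 generations.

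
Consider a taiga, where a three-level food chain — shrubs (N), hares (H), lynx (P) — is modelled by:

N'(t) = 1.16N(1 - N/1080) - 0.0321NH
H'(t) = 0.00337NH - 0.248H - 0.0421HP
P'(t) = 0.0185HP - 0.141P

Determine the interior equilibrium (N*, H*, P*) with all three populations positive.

From dP/dt = 0: 0.0185H* = 0.141, so H* = 7.62.
From dN/dt = 0: 1.16(1 - N*/1080) = 0.0321·7.62, giving N* = 1080·(1 - 0.211) = 852.
From dH/dt = 0: 0.00337·852 - 0.248 = 0.0421P*, so P* = 2.62/0.0421 = 62.3.

N* ≈ 852, H* ≈ 7.62, P* ≈ 62.3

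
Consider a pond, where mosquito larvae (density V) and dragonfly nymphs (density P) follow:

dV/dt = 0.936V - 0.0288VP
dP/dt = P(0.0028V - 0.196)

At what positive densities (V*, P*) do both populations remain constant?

Set dP/dt = 0 with P > 0: 0.0028V - 0.196 = 0, so V* = 0.196/0.0028 = 70.
Set dV/dt = 0 with V > 0: 0.936 - 0.0288P = 0, so P* = 0.936/0.0288 = 32.5.

V* ≈ 70, P* ≈ 32.5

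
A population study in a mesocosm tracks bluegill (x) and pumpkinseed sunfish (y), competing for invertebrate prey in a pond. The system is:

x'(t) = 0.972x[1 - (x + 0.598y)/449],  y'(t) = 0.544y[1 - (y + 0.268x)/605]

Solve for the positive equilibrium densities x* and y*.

Setting both brackets to zero gives the nullclines x + 0.598y = 449 and 0.268x + y = 605.
Substituting y = 605 - 0.268x into the first: x(1 - 0.598·0.268) = 449 - 0.598·605.
So x* = 87.2/0.84 = 104, and then y* = 605 - 0.268·104 = 577.

x* ≈ 104, y* ≈ 577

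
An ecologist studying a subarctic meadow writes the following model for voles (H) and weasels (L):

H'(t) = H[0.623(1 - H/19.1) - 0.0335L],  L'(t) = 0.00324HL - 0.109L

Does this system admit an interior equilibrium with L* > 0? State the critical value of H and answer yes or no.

The predator equation gives dL/dt > 0 only when H > 0.109/0.00324 = 33.6.
Without the predator, H → K = 19.1. Since 19.1 < 33.6, the predator cannot invade.

Threshold H = 33.6; K < 33.6, so no, the predator goes extinct.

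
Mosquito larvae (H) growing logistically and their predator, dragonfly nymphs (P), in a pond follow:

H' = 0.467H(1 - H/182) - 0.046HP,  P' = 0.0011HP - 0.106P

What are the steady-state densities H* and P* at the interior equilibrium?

From dP/dt = 0 with P > 0: 0.0011H* = 0.106, so H* = 96.4.
Substitute into dH/dt = 0: 0.467(1 - 96.4/182) = 0.046P*.
The bracket is 0.471, giving P* = 0.22/0.046 = 4.78.

H* ≈ 96.4, P* ≈ 4.78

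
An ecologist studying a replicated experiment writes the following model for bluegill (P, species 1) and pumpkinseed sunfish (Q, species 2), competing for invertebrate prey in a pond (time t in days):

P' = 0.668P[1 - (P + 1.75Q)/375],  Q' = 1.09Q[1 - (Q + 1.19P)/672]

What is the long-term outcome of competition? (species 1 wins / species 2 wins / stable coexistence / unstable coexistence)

Compare the nullcline intercepts: K1/α12 = 375/1.75 = 214 < K2 = 672; K2/α21 = 672/1.19 = 565 > K1 = 375.
Since the inequalities point opposite ways, species 2 can invade but species 1 cannot.

species 2 excludes species 1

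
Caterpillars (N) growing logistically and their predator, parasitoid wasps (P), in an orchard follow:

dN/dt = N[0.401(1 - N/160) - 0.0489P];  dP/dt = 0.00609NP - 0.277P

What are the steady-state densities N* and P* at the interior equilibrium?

From dP/dt = 0 with P > 0: 0.00609N* = 0.277, so N* = 45.5.
Substitute into dN/dt = 0: 0.401(1 - 45.5/160) = 0.0489P*.
The bracket is 0.716, giving P* = 0.287/0.0489 = 5.87.

N* ≈ 45.5, P* ≈ 5.87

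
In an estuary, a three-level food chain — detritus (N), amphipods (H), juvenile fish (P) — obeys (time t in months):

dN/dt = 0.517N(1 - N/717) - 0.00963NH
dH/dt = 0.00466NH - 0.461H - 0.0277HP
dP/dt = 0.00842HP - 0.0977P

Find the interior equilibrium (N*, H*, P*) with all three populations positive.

From dP/dt = 0: 0.00842H* = 0.0977, so H* = 11.6.
From dN/dt = 0: 0.517(1 - N*/717) = 0.00963·11.6, giving N* = 717·(1 - 0.216) = 562.
From dH/dt = 0: 0.00466·562 - 0.461 = 0.0277P*, so P* = 2.16/0.0277 = 77.9.

N* ≈ 562, H* ≈ 11.6, P* ≈ 77.9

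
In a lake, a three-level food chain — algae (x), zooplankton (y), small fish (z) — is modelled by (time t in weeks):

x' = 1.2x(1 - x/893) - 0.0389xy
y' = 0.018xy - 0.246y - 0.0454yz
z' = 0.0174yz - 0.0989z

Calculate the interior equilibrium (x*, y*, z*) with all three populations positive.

From dz/dt = 0: 0.0174y* = 0.0989, so y* = 5.68.
From dx/dt = 0: 1.2(1 - x*/893) = 0.0389·5.68, giving x* = 893·(1 - 0.184) = 728.
From dy/dt = 0: 0.018·728 - 0.246 = 0.0454z*, so z* = 12.9/0.0454 = 283.

x* ≈ 728, y* ≈ 5.68, z* ≈ 283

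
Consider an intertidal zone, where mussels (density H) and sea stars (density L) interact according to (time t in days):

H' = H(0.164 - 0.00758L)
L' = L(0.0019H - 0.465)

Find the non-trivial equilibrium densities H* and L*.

Set dL/dt = 0 with L > 0: 0.0019H - 0.465 = 0, so H* = 0.465/0.0019 = 245.
Set dH/dt = 0 with H > 0: 0.164 - 0.00758L = 0, so L* = 0.164/0.00758 = 21.6.

H* ≈ 245, L* ≈ 21.6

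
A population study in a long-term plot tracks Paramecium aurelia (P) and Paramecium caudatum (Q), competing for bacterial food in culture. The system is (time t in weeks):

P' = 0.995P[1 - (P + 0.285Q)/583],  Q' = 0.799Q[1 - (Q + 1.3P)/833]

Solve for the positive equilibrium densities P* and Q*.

Setting both brackets to zero gives the nullclines P + 0.285Q = 583 and 1.3P + Q = 833.
Substituting Q = 833 - 1.3P into the first: P(1 - 0.285·1.3) = 583 - 0.285·833.
So P* = 346/0.629 = 549, and then Q* = 833 - 1.3·549 = 119.

P* ≈ 549, Q* ≈ 119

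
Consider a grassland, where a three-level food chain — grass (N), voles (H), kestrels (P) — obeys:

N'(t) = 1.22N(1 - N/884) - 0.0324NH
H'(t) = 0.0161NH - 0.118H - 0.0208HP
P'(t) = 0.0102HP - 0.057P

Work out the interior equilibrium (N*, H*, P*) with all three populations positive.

N* ≈ 753, H* ≈ 5.59, P* ≈ 577

From dP/dt = 0: 0.0102H* = 0.057, so H* = 5.59.
From dN/dt = 0: 1.22(1 - N*/884) = 0.0324·5.59, giving N* = 884·(1 - 0.148) = 753.
From dH/dt = 0: 0.0161·753 - 0.118 = 0.0208P*, so P* = 12/0.0208 = 577.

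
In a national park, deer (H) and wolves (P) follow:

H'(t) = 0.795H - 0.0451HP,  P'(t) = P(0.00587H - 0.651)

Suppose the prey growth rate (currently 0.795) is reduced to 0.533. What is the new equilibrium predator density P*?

At the interior fixed point, setting dH/dt = 0 with H > 0 fixes P* = (prey growth rate)/(HP coefficient) — independent of the other coefficients.
With the change, P* = 0.533/0.0451 = 11.8; it falls from 17.6.

P* ≈ 11.8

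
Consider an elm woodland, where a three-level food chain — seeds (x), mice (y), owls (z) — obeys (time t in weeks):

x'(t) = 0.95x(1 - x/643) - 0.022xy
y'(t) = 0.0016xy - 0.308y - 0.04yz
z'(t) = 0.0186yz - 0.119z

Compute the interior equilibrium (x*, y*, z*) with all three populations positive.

x* ≈ 548, y* ≈ 6.4, z* ≈ 14.2

From dz/dt = 0: 0.0186y* = 0.119, so y* = 6.4.
From dx/dt = 0: 0.95(1 - x*/643) = 0.022·6.4, giving x* = 643·(1 - 0.148) = 548.
From dy/dt = 0: 0.0016·548 - 0.308 = 0.04z*, so z* = 0.568/0.04 = 14.2.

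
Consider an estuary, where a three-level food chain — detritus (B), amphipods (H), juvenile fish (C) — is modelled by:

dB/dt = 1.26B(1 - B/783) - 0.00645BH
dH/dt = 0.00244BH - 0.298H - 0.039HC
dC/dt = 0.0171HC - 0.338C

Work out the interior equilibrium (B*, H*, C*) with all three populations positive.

From dC/dt = 0: 0.0171H* = 0.338, so H* = 19.8.
From dB/dt = 0: 1.26(1 - B*/783) = 0.00645·19.8, giving B* = 783·(1 - 0.101) = 704.
From dH/dt = 0: 0.00244·704 - 0.298 = 0.039C*, so C* = 1.42/0.039 = 36.4.

B* ≈ 704, H* ≈ 19.8, C* ≈ 36.4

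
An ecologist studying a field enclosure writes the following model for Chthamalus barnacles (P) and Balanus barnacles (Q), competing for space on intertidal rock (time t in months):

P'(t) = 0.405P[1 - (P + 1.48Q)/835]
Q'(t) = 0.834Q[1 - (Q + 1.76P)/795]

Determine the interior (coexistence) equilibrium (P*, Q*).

Setting both brackets to zero gives the nullclines P + 1.48Q = 835 and 1.76P + Q = 795.
Substituting Q = 795 - 1.76P into the first: P(1 - 1.48·1.76) = 835 - 1.48·795.
So P* = -342/-1.6 = 213, and then Q* = 795 - 1.76·213 = 420.

P* ≈ 213, Q* ≈ 420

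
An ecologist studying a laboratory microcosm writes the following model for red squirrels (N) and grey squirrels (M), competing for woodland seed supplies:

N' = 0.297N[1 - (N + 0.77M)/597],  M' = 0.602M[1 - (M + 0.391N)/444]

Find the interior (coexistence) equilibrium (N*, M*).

N* ≈ 365, M* ≈ 301

Setting both brackets to zero gives the nullclines N + 0.77M = 597 and 0.391N + M = 444.
Substituting M = 444 - 0.391N into the first: N(1 - 0.77·0.391) = 597 - 0.77·444.
So N* = 255/0.699 = 365, and then M* = 444 - 0.391·365 = 301.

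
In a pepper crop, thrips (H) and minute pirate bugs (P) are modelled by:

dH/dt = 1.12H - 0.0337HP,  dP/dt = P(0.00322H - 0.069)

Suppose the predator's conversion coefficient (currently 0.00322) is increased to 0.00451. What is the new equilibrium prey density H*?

H* ≈ 15.3

At the interior fixed point, setting dP/dt = 0 with P > 0 fixes H* = (predator death rate)/(HP coefficient) — independent of the other coefficients.
With the change, H* = 0.069/0.00451 = 15.3; it falls from 21.4.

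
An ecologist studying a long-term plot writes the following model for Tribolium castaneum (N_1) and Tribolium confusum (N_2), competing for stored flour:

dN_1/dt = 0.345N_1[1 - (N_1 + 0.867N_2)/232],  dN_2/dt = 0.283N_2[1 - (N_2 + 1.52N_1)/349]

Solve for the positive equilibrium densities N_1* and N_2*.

N_1* ≈ 222, N_2* ≈ 11.5

Setting both brackets to zero gives the nullclines N_1 + 0.867N_2 = 232 and 1.52N_1 + N_2 = 349.
Substituting N_2 = 349 - 1.52N_1 into the first: N_1(1 - 0.867·1.52) = 232 - 0.867·349.
So N_1* = -70.6/-0.318 = 222, and then N_2* = 349 - 1.52·222 = 11.5.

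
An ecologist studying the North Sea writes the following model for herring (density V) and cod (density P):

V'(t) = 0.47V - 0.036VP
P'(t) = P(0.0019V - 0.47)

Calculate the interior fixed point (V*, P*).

V* ≈ 247, P* ≈ 13.1

Set dP/dt = 0 with P > 0: 0.0019V - 0.47 = 0, so V* = 0.47/0.0019 = 247.
Set dV/dt = 0 with V > 0: 0.47 - 0.036P = 0, so P* = 0.47/0.036 = 13.1.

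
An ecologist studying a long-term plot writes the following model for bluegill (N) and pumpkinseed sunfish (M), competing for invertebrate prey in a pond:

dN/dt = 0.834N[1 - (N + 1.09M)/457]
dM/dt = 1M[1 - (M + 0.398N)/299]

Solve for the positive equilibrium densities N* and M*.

N* ≈ 232, M* ≈ 207

Setting both brackets to zero gives the nullclines N + 1.09M = 457 and 0.398N + M = 299.
Substituting M = 299 - 0.398N into the first: N(1 - 1.09·0.398) = 457 - 1.09·299.
So N* = 131/0.566 = 232, and then M* = 299 - 0.398·232 = 207.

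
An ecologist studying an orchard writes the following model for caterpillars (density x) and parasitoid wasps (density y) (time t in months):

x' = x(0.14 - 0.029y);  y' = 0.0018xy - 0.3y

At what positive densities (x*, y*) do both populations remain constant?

x* ≈ 167, y* ≈ 4.83

Set dy/dt = 0 with y > 0: 0.0018x - 0.3 = 0, so x* = 0.3/0.0018 = 167.
Set dx/dt = 0 with x > 0: 0.14 - 0.029y = 0, so y* = 0.14/0.029 = 4.83.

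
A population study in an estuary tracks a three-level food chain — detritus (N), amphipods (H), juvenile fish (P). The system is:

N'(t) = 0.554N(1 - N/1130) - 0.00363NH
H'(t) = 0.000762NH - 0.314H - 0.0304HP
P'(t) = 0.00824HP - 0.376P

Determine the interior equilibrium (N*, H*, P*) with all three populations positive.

From dP/dt = 0: 0.00824H* = 0.376, so H* = 45.6.
From dN/dt = 0: 0.554(1 - N*/1130) = 0.00363·45.6, giving N* = 1130·(1 - 0.299) = 792.
From dH/dt = 0: 0.000762·792 - 0.314 = 0.0304P*, so P* = 0.29/0.0304 = 9.53.

N* ≈ 792, H* ≈ 45.6, P* ≈ 9.53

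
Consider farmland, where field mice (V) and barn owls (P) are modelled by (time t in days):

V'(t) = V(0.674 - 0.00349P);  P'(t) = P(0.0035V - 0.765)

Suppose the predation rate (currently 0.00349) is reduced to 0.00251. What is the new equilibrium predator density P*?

P* ≈ 269

At the interior fixed point, setting dV/dt = 0 with V > 0 fixes P* = (prey growth rate)/(VP coefficient) — independent of the other coefficients.
With the change, P* = 0.674/0.00251 = 269; it rises from 193.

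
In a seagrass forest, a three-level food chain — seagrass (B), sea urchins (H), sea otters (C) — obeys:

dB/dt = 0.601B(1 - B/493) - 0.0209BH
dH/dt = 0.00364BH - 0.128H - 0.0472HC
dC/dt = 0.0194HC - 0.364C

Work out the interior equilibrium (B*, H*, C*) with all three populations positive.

From dC/dt = 0: 0.0194H* = 0.364, so H* = 18.8.
From dB/dt = 0: 0.601(1 - B*/493) = 0.0209·18.8, giving B* = 493·(1 - 0.652) = 171.
From dH/dt = 0: 0.00364·171 - 0.128 = 0.0472C*, so C* = 0.496/0.0472 = 10.5.

B* ≈ 171, H* ≈ 18.8, C* ≈ 10.5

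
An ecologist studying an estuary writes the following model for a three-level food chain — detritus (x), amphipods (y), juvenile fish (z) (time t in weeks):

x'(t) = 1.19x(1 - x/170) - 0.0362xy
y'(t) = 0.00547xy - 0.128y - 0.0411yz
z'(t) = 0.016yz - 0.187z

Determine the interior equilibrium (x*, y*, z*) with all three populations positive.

x* ≈ 110, y* ≈ 11.7, z* ≈ 11.5

From dz/dt = 0: 0.016y* = 0.187, so y* = 11.7.
From dx/dt = 0: 1.19(1 - x*/170) = 0.0362·11.7, giving x* = 170·(1 - 0.356) = 110.
From dy/dt = 0: 0.00547·110 - 0.128 = 0.0411z*, so z* = 0.471/0.0411 = 11.5.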